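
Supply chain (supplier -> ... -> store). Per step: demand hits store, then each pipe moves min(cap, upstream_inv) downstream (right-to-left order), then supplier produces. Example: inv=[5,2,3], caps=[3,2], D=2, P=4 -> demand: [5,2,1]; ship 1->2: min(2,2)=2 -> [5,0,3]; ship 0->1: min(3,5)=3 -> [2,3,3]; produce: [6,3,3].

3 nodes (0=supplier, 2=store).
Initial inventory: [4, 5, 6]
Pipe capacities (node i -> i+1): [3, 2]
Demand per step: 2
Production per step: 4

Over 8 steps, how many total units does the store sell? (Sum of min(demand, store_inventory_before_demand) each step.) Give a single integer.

Step 1: sold=2 (running total=2) -> [5 6 6]
Step 2: sold=2 (running total=4) -> [6 7 6]
Step 3: sold=2 (running total=6) -> [7 8 6]
Step 4: sold=2 (running total=8) -> [8 9 6]
Step 5: sold=2 (running total=10) -> [9 10 6]
Step 6: sold=2 (running total=12) -> [10 11 6]
Step 7: sold=2 (running total=14) -> [11 12 6]
Step 8: sold=2 (running total=16) -> [12 13 6]

Answer: 16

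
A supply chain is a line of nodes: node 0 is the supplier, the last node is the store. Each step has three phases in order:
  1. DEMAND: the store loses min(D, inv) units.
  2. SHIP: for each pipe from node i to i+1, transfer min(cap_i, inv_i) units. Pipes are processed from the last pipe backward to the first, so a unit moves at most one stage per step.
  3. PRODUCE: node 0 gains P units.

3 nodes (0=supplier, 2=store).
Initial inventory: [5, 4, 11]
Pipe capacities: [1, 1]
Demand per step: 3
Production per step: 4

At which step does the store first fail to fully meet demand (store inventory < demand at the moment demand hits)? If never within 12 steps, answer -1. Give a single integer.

Step 1: demand=3,sold=3 ship[1->2]=1 ship[0->1]=1 prod=4 -> [8 4 9]
Step 2: demand=3,sold=3 ship[1->2]=1 ship[0->1]=1 prod=4 -> [11 4 7]
Step 3: demand=3,sold=3 ship[1->2]=1 ship[0->1]=1 prod=4 -> [14 4 5]
Step 4: demand=3,sold=3 ship[1->2]=1 ship[0->1]=1 prod=4 -> [17 4 3]
Step 5: demand=3,sold=3 ship[1->2]=1 ship[0->1]=1 prod=4 -> [20 4 1]
Step 6: demand=3,sold=1 ship[1->2]=1 ship[0->1]=1 prod=4 -> [23 4 1]
Step 7: demand=3,sold=1 ship[1->2]=1 ship[0->1]=1 prod=4 -> [26 4 1]
Step 8: demand=3,sold=1 ship[1->2]=1 ship[0->1]=1 prod=4 -> [29 4 1]
Step 9: demand=3,sold=1 ship[1->2]=1 ship[0->1]=1 prod=4 -> [32 4 1]
Step 10: demand=3,sold=1 ship[1->2]=1 ship[0->1]=1 prod=4 -> [35 4 1]
Step 11: demand=3,sold=1 ship[1->2]=1 ship[0->1]=1 prod=4 -> [38 4 1]
Step 12: demand=3,sold=1 ship[1->2]=1 ship[0->1]=1 prod=4 -> [41 4 1]
First stockout at step 6

6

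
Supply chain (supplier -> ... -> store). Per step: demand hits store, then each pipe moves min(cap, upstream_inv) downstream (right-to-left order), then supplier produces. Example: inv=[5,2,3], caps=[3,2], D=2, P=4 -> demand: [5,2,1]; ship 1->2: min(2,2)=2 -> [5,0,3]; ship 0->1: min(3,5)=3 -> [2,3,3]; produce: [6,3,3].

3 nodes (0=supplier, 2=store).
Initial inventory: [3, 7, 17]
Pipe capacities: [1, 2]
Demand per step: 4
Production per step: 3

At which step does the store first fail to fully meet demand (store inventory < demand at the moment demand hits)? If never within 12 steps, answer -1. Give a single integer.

Step 1: demand=4,sold=4 ship[1->2]=2 ship[0->1]=1 prod=3 -> [5 6 15]
Step 2: demand=4,sold=4 ship[1->2]=2 ship[0->1]=1 prod=3 -> [7 5 13]
Step 3: demand=4,sold=4 ship[1->2]=2 ship[0->1]=1 prod=3 -> [9 4 11]
Step 4: demand=4,sold=4 ship[1->2]=2 ship[0->1]=1 prod=3 -> [11 3 9]
Step 5: demand=4,sold=4 ship[1->2]=2 ship[0->1]=1 prod=3 -> [13 2 7]
Step 6: demand=4,sold=4 ship[1->2]=2 ship[0->1]=1 prod=3 -> [15 1 5]
Step 7: demand=4,sold=4 ship[1->2]=1 ship[0->1]=1 prod=3 -> [17 1 2]
Step 8: demand=4,sold=2 ship[1->2]=1 ship[0->1]=1 prod=3 -> [19 1 1]
Step 9: demand=4,sold=1 ship[1->2]=1 ship[0->1]=1 prod=3 -> [21 1 1]
Step 10: demand=4,sold=1 ship[1->2]=1 ship[0->1]=1 prod=3 -> [23 1 1]
Step 11: demand=4,sold=1 ship[1->2]=1 ship[0->1]=1 prod=3 -> [25 1 1]
Step 12: demand=4,sold=1 ship[1->2]=1 ship[0->1]=1 prod=3 -> [27 1 1]
First stockout at step 8

8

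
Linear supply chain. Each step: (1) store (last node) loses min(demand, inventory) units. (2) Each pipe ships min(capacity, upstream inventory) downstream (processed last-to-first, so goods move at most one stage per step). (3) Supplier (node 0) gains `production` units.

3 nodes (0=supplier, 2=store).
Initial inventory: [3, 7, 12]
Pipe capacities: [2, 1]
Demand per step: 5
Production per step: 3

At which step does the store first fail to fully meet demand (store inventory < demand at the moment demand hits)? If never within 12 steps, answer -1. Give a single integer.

Step 1: demand=5,sold=5 ship[1->2]=1 ship[0->1]=2 prod=3 -> [4 8 8]
Step 2: demand=5,sold=5 ship[1->2]=1 ship[0->1]=2 prod=3 -> [5 9 4]
Step 3: demand=5,sold=4 ship[1->2]=1 ship[0->1]=2 prod=3 -> [6 10 1]
Step 4: demand=5,sold=1 ship[1->2]=1 ship[0->1]=2 prod=3 -> [7 11 1]
Step 5: demand=5,sold=1 ship[1->2]=1 ship[0->1]=2 prod=3 -> [8 12 1]
Step 6: demand=5,sold=1 ship[1->2]=1 ship[0->1]=2 prod=3 -> [9 13 1]
Step 7: demand=5,sold=1 ship[1->2]=1 ship[0->1]=2 prod=3 -> [10 14 1]
Step 8: demand=5,sold=1 ship[1->2]=1 ship[0->1]=2 prod=3 -> [11 15 1]
Step 9: demand=5,sold=1 ship[1->2]=1 ship[0->1]=2 prod=3 -> [12 16 1]
Step 10: demand=5,sold=1 ship[1->2]=1 ship[0->1]=2 prod=3 -> [13 17 1]
Step 11: demand=5,sold=1 ship[1->2]=1 ship[0->1]=2 prod=3 -> [14 18 1]
Step 12: demand=5,sold=1 ship[1->2]=1 ship[0->1]=2 prod=3 -> [15 19 1]
First stockout at step 3

3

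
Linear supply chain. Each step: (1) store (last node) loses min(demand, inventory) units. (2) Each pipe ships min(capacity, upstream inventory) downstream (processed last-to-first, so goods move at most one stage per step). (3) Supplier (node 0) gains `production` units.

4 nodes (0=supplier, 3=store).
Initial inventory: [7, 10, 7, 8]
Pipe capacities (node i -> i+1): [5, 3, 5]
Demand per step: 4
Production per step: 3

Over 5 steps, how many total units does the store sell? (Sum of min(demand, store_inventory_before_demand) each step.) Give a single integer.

Step 1: sold=4 (running total=4) -> [5 12 5 9]
Step 2: sold=4 (running total=8) -> [3 14 3 10]
Step 3: sold=4 (running total=12) -> [3 14 3 9]
Step 4: sold=4 (running total=16) -> [3 14 3 8]
Step 5: sold=4 (running total=20) -> [3 14 3 7]

Answer: 20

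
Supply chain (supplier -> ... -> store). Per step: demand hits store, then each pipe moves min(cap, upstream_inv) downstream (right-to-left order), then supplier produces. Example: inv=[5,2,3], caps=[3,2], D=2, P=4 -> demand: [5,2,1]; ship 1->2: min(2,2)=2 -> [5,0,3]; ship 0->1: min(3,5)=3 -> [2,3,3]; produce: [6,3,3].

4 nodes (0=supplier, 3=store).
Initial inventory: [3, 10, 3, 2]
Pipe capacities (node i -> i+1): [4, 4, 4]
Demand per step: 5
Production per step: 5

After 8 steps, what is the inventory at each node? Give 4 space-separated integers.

Step 1: demand=5,sold=2 ship[2->3]=3 ship[1->2]=4 ship[0->1]=3 prod=5 -> inv=[5 9 4 3]
Step 2: demand=5,sold=3 ship[2->3]=4 ship[1->2]=4 ship[0->1]=4 prod=5 -> inv=[6 9 4 4]
Step 3: demand=5,sold=4 ship[2->3]=4 ship[1->2]=4 ship[0->1]=4 prod=5 -> inv=[7 9 4 4]
Step 4: demand=5,sold=4 ship[2->3]=4 ship[1->2]=4 ship[0->1]=4 prod=5 -> inv=[8 9 4 4]
Step 5: demand=5,sold=4 ship[2->3]=4 ship[1->2]=4 ship[0->1]=4 prod=5 -> inv=[9 9 4 4]
Step 6: demand=5,sold=4 ship[2->3]=4 ship[1->2]=4 ship[0->1]=4 prod=5 -> inv=[10 9 4 4]
Step 7: demand=5,sold=4 ship[2->3]=4 ship[1->2]=4 ship[0->1]=4 prod=5 -> inv=[11 9 4 4]
Step 8: demand=5,sold=4 ship[2->3]=4 ship[1->2]=4 ship[0->1]=4 prod=5 -> inv=[12 9 4 4]

12 9 4 4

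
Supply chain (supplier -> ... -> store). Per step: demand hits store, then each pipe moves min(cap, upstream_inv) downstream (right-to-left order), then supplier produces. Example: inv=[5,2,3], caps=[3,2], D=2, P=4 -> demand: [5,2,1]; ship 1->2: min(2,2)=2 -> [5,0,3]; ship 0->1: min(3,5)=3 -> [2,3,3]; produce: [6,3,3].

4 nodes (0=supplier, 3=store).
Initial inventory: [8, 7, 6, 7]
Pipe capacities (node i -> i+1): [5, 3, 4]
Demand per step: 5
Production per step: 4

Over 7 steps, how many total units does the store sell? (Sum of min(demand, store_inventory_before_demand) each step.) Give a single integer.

Step 1: sold=5 (running total=5) -> [7 9 5 6]
Step 2: sold=5 (running total=10) -> [6 11 4 5]
Step 3: sold=5 (running total=15) -> [5 13 3 4]
Step 4: sold=4 (running total=19) -> [4 15 3 3]
Step 5: sold=3 (running total=22) -> [4 16 3 3]
Step 6: sold=3 (running total=25) -> [4 17 3 3]
Step 7: sold=3 (running total=28) -> [4 18 3 3]

Answer: 28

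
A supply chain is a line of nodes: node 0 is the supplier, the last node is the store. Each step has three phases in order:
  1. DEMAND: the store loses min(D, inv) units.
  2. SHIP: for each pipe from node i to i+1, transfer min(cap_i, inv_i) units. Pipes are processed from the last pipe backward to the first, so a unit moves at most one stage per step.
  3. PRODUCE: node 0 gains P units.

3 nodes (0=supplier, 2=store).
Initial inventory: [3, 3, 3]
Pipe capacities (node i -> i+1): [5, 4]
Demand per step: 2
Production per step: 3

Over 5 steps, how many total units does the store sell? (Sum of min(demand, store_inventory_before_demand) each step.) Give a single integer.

Answer: 10

Derivation:
Step 1: sold=2 (running total=2) -> [3 3 4]
Step 2: sold=2 (running total=4) -> [3 3 5]
Step 3: sold=2 (running total=6) -> [3 3 6]
Step 4: sold=2 (running total=8) -> [3 3 7]
Step 5: sold=2 (running total=10) -> [3 3 8]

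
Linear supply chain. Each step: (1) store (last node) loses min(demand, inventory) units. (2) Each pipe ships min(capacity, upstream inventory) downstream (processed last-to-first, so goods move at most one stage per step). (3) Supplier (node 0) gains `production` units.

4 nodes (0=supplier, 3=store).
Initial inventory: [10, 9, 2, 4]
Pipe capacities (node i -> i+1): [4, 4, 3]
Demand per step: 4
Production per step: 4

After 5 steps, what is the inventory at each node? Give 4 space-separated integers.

Step 1: demand=4,sold=4 ship[2->3]=2 ship[1->2]=4 ship[0->1]=4 prod=4 -> inv=[10 9 4 2]
Step 2: demand=4,sold=2 ship[2->3]=3 ship[1->2]=4 ship[0->1]=4 prod=4 -> inv=[10 9 5 3]
Step 3: demand=4,sold=3 ship[2->3]=3 ship[1->2]=4 ship[0->1]=4 prod=4 -> inv=[10 9 6 3]
Step 4: demand=4,sold=3 ship[2->3]=3 ship[1->2]=4 ship[0->1]=4 prod=4 -> inv=[10 9 7 3]
Step 5: demand=4,sold=3 ship[2->3]=3 ship[1->2]=4 ship[0->1]=4 prod=4 -> inv=[10 9 8 3]

10 9 8 3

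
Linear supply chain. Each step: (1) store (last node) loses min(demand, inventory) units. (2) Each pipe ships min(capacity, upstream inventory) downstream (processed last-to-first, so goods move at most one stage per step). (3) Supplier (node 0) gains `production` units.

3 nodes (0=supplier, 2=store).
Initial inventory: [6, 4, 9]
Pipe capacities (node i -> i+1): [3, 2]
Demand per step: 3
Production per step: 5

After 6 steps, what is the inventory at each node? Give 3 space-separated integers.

Step 1: demand=3,sold=3 ship[1->2]=2 ship[0->1]=3 prod=5 -> inv=[8 5 8]
Step 2: demand=3,sold=3 ship[1->2]=2 ship[0->1]=3 prod=5 -> inv=[10 6 7]
Step 3: demand=3,sold=3 ship[1->2]=2 ship[0->1]=3 prod=5 -> inv=[12 7 6]
Step 4: demand=3,sold=3 ship[1->2]=2 ship[0->1]=3 prod=5 -> inv=[14 8 5]
Step 5: demand=3,sold=3 ship[1->2]=2 ship[0->1]=3 prod=5 -> inv=[16 9 4]
Step 6: demand=3,sold=3 ship[1->2]=2 ship[0->1]=3 prod=5 -> inv=[18 10 3]

18 10 3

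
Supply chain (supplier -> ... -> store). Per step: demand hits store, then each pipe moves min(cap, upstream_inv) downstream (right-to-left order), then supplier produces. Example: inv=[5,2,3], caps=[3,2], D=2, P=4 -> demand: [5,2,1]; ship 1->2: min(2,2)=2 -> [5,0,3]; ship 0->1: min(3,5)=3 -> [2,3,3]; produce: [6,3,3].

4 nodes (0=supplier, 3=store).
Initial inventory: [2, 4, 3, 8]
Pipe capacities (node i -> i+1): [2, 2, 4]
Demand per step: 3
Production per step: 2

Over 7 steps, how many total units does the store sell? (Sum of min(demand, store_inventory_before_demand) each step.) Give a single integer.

Step 1: sold=3 (running total=3) -> [2 4 2 8]
Step 2: sold=3 (running total=6) -> [2 4 2 7]
Step 3: sold=3 (running total=9) -> [2 4 2 6]
Step 4: sold=3 (running total=12) -> [2 4 2 5]
Step 5: sold=3 (running total=15) -> [2 4 2 4]
Step 6: sold=3 (running total=18) -> [2 4 2 3]
Step 7: sold=3 (running total=21) -> [2 4 2 2]

Answer: 21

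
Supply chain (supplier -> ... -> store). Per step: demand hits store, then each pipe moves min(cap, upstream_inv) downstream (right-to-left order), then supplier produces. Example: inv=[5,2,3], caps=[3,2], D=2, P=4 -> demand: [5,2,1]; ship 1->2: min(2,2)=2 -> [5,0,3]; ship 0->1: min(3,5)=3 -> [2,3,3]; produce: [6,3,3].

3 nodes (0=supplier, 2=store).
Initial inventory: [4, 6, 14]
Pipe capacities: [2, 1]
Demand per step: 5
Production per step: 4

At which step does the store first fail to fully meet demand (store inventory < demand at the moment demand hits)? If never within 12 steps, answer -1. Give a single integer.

Step 1: demand=5,sold=5 ship[1->2]=1 ship[0->1]=2 prod=4 -> [6 7 10]
Step 2: demand=5,sold=5 ship[1->2]=1 ship[0->1]=2 prod=4 -> [8 8 6]
Step 3: demand=5,sold=5 ship[1->2]=1 ship[0->1]=2 prod=4 -> [10 9 2]
Step 4: demand=5,sold=2 ship[1->2]=1 ship[0->1]=2 prod=4 -> [12 10 1]
Step 5: demand=5,sold=1 ship[1->2]=1 ship[0->1]=2 prod=4 -> [14 11 1]
Step 6: demand=5,sold=1 ship[1->2]=1 ship[0->1]=2 prod=4 -> [16 12 1]
Step 7: demand=5,sold=1 ship[1->2]=1 ship[0->1]=2 prod=4 -> [18 13 1]
Step 8: demand=5,sold=1 ship[1->2]=1 ship[0->1]=2 prod=4 -> [20 14 1]
Step 9: demand=5,sold=1 ship[1->2]=1 ship[0->1]=2 prod=4 -> [22 15 1]
Step 10: demand=5,sold=1 ship[1->2]=1 ship[0->1]=2 prod=4 -> [24 16 1]
Step 11: demand=5,sold=1 ship[1->2]=1 ship[0->1]=2 prod=4 -> [26 17 1]
Step 12: demand=5,sold=1 ship[1->2]=1 ship[0->1]=2 prod=4 -> [28 18 1]
First stockout at step 4

4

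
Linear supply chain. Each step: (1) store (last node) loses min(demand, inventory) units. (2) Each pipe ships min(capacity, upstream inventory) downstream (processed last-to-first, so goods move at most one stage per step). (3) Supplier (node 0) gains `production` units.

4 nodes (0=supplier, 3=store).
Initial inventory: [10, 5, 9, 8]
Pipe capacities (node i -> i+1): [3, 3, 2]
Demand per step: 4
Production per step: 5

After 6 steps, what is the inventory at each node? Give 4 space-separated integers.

Step 1: demand=4,sold=4 ship[2->3]=2 ship[1->2]=3 ship[0->1]=3 prod=5 -> inv=[12 5 10 6]
Step 2: demand=4,sold=4 ship[2->3]=2 ship[1->2]=3 ship[0->1]=3 prod=5 -> inv=[14 5 11 4]
Step 3: demand=4,sold=4 ship[2->3]=2 ship[1->2]=3 ship[0->1]=3 prod=5 -> inv=[16 5 12 2]
Step 4: demand=4,sold=2 ship[2->3]=2 ship[1->2]=3 ship[0->1]=3 prod=5 -> inv=[18 5 13 2]
Step 5: demand=4,sold=2 ship[2->3]=2 ship[1->2]=3 ship[0->1]=3 prod=5 -> inv=[20 5 14 2]
Step 6: demand=4,sold=2 ship[2->3]=2 ship[1->2]=3 ship[0->1]=3 prod=5 -> inv=[22 5 15 2]

22 5 15 2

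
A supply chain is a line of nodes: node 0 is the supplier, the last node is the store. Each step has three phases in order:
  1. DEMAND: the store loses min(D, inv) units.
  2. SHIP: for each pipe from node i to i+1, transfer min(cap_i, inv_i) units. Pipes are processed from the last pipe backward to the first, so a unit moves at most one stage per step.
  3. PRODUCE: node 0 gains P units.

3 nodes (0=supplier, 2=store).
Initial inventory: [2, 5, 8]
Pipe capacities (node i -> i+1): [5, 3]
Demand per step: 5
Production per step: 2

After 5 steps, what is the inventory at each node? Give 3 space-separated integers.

Step 1: demand=5,sold=5 ship[1->2]=3 ship[0->1]=2 prod=2 -> inv=[2 4 6]
Step 2: demand=5,sold=5 ship[1->2]=3 ship[0->1]=2 prod=2 -> inv=[2 3 4]
Step 3: demand=5,sold=4 ship[1->2]=3 ship[0->1]=2 prod=2 -> inv=[2 2 3]
Step 4: demand=5,sold=3 ship[1->2]=2 ship[0->1]=2 prod=2 -> inv=[2 2 2]
Step 5: demand=5,sold=2 ship[1->2]=2 ship[0->1]=2 prod=2 -> inv=[2 2 2]

2 2 2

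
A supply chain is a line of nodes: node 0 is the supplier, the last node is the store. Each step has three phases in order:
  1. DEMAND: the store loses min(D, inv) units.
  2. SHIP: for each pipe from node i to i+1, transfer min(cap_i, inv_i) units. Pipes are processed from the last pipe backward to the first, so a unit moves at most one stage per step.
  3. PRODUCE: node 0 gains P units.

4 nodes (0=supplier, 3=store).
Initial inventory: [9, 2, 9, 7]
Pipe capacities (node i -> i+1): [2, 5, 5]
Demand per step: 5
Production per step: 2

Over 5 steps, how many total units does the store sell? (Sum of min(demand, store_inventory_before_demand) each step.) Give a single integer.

Step 1: sold=5 (running total=5) -> [9 2 6 7]
Step 2: sold=5 (running total=10) -> [9 2 3 7]
Step 3: sold=5 (running total=15) -> [9 2 2 5]
Step 4: sold=5 (running total=20) -> [9 2 2 2]
Step 5: sold=2 (running total=22) -> [9 2 2 2]

Answer: 22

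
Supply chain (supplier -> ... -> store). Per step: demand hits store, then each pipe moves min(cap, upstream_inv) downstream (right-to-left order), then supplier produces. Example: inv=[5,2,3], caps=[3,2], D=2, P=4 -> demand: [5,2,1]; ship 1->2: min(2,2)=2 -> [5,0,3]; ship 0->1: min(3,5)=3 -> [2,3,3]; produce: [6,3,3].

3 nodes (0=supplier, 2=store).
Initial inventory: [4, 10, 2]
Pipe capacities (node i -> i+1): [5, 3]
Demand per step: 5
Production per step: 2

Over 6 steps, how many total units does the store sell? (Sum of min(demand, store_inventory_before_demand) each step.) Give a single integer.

Answer: 17

Derivation:
Step 1: sold=2 (running total=2) -> [2 11 3]
Step 2: sold=3 (running total=5) -> [2 10 3]
Step 3: sold=3 (running total=8) -> [2 9 3]
Step 4: sold=3 (running total=11) -> [2 8 3]
Step 5: sold=3 (running total=14) -> [2 7 3]
Step 6: sold=3 (running total=17) -> [2 6 3]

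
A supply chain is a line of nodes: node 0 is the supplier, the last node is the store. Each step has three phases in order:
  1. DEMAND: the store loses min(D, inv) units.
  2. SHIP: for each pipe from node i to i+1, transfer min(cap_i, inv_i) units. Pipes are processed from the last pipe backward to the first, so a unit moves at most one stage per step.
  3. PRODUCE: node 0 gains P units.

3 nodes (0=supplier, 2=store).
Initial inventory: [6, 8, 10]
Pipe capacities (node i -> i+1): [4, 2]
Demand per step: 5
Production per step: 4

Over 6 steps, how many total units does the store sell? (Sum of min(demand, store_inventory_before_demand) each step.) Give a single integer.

Answer: 20

Derivation:
Step 1: sold=5 (running total=5) -> [6 10 7]
Step 2: sold=5 (running total=10) -> [6 12 4]
Step 3: sold=4 (running total=14) -> [6 14 2]
Step 4: sold=2 (running total=16) -> [6 16 2]
Step 5: sold=2 (running total=18) -> [6 18 2]
Step 6: sold=2 (running total=20) -> [6 20 2]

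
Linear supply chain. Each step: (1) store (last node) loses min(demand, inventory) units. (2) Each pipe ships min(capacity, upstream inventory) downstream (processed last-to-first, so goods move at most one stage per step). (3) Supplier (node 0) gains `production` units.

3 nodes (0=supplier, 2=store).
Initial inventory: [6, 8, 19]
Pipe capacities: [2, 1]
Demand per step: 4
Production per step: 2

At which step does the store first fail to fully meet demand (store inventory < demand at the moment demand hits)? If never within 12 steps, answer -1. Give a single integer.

Step 1: demand=4,sold=4 ship[1->2]=1 ship[0->1]=2 prod=2 -> [6 9 16]
Step 2: demand=4,sold=4 ship[1->2]=1 ship[0->1]=2 prod=2 -> [6 10 13]
Step 3: demand=4,sold=4 ship[1->2]=1 ship[0->1]=2 prod=2 -> [6 11 10]
Step 4: demand=4,sold=4 ship[1->2]=1 ship[0->1]=2 prod=2 -> [6 12 7]
Step 5: demand=4,sold=4 ship[1->2]=1 ship[0->1]=2 prod=2 -> [6 13 4]
Step 6: demand=4,sold=4 ship[1->2]=1 ship[0->1]=2 prod=2 -> [6 14 1]
Step 7: demand=4,sold=1 ship[1->2]=1 ship[0->1]=2 prod=2 -> [6 15 1]
Step 8: demand=4,sold=1 ship[1->2]=1 ship[0->1]=2 prod=2 -> [6 16 1]
Step 9: demand=4,sold=1 ship[1->2]=1 ship[0->1]=2 prod=2 -> [6 17 1]
Step 10: demand=4,sold=1 ship[1->2]=1 ship[0->1]=2 prod=2 -> [6 18 1]
Step 11: demand=4,sold=1 ship[1->2]=1 ship[0->1]=2 prod=2 -> [6 19 1]
Step 12: demand=4,sold=1 ship[1->2]=1 ship[0->1]=2 prod=2 -> [6 20 1]
First stockout at step 7

7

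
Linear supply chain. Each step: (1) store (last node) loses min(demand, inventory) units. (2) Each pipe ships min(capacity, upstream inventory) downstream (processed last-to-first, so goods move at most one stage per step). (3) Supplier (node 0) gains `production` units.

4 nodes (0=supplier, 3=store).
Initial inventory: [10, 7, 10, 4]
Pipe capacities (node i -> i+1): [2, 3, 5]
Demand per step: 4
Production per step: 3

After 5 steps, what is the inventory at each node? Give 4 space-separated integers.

Step 1: demand=4,sold=4 ship[2->3]=5 ship[1->2]=3 ship[0->1]=2 prod=3 -> inv=[11 6 8 5]
Step 2: demand=4,sold=4 ship[2->3]=5 ship[1->2]=3 ship[0->1]=2 prod=3 -> inv=[12 5 6 6]
Step 3: demand=4,sold=4 ship[2->3]=5 ship[1->2]=3 ship[0->1]=2 prod=3 -> inv=[13 4 4 7]
Step 4: demand=4,sold=4 ship[2->3]=4 ship[1->2]=3 ship[0->1]=2 prod=3 -> inv=[14 3 3 7]
Step 5: demand=4,sold=4 ship[2->3]=3 ship[1->2]=3 ship[0->1]=2 prod=3 -> inv=[15 2 3 6]

15 2 3 6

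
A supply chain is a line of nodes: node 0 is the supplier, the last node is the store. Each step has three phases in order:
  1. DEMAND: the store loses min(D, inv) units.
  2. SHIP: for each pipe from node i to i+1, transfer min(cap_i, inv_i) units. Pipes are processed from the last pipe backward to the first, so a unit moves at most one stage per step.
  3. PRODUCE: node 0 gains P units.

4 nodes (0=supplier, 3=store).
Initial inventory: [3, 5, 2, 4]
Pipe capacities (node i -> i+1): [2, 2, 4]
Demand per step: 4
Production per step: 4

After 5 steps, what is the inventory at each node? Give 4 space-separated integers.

Step 1: demand=4,sold=4 ship[2->3]=2 ship[1->2]=2 ship[0->1]=2 prod=4 -> inv=[5 5 2 2]
Step 2: demand=4,sold=2 ship[2->3]=2 ship[1->2]=2 ship[0->1]=2 prod=4 -> inv=[7 5 2 2]
Step 3: demand=4,sold=2 ship[2->3]=2 ship[1->2]=2 ship[0->1]=2 prod=4 -> inv=[9 5 2 2]
Step 4: demand=4,sold=2 ship[2->3]=2 ship[1->2]=2 ship[0->1]=2 prod=4 -> inv=[11 5 2 2]
Step 5: demand=4,sold=2 ship[2->3]=2 ship[1->2]=2 ship[0->1]=2 prod=4 -> inv=[13 5 2 2]

13 5 2 2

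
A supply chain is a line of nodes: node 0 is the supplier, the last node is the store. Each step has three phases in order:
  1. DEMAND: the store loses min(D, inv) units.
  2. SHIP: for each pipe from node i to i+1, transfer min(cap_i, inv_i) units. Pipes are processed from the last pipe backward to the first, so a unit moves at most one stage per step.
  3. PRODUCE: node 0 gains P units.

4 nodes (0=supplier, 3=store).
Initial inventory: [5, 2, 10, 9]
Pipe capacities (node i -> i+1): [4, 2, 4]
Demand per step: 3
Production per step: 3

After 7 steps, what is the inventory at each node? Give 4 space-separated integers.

Step 1: demand=3,sold=3 ship[2->3]=4 ship[1->2]=2 ship[0->1]=4 prod=3 -> inv=[4 4 8 10]
Step 2: demand=3,sold=3 ship[2->3]=4 ship[1->2]=2 ship[0->1]=4 prod=3 -> inv=[3 6 6 11]
Step 3: demand=3,sold=3 ship[2->3]=4 ship[1->2]=2 ship[0->1]=3 prod=3 -> inv=[3 7 4 12]
Step 4: demand=3,sold=3 ship[2->3]=4 ship[1->2]=2 ship[0->1]=3 prod=3 -> inv=[3 8 2 13]
Step 5: demand=3,sold=3 ship[2->3]=2 ship[1->2]=2 ship[0->1]=3 prod=3 -> inv=[3 9 2 12]
Step 6: demand=3,sold=3 ship[2->3]=2 ship[1->2]=2 ship[0->1]=3 prod=3 -> inv=[3 10 2 11]
Step 7: demand=3,sold=3 ship[2->3]=2 ship[1->2]=2 ship[0->1]=3 prod=3 -> inv=[3 11 2 10]

3 11 2 10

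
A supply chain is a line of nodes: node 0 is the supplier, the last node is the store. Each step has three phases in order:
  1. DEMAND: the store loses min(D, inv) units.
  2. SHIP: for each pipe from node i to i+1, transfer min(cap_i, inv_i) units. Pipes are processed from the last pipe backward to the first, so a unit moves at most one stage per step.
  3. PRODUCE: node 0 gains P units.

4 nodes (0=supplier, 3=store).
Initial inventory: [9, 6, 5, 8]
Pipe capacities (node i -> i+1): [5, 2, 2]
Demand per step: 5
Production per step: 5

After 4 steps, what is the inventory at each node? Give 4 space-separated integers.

Step 1: demand=5,sold=5 ship[2->3]=2 ship[1->2]=2 ship[0->1]=5 prod=5 -> inv=[9 9 5 5]
Step 2: demand=5,sold=5 ship[2->3]=2 ship[1->2]=2 ship[0->1]=5 prod=5 -> inv=[9 12 5 2]
Step 3: demand=5,sold=2 ship[2->3]=2 ship[1->2]=2 ship[0->1]=5 prod=5 -> inv=[9 15 5 2]
Step 4: demand=5,sold=2 ship[2->3]=2 ship[1->2]=2 ship[0->1]=5 prod=5 -> inv=[9 18 5 2]

9 18 5 2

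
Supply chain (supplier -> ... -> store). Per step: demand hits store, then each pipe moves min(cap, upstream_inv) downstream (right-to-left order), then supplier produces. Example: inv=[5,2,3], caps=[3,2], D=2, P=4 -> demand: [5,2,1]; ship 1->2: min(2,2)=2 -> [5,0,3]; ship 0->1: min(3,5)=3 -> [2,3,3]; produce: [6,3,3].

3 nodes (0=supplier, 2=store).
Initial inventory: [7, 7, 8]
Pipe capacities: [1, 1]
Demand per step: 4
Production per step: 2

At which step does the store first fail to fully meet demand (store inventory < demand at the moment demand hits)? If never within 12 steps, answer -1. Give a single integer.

Step 1: demand=4,sold=4 ship[1->2]=1 ship[0->1]=1 prod=2 -> [8 7 5]
Step 2: demand=4,sold=4 ship[1->2]=1 ship[0->1]=1 prod=2 -> [9 7 2]
Step 3: demand=4,sold=2 ship[1->2]=1 ship[0->1]=1 prod=2 -> [10 7 1]
Step 4: demand=4,sold=1 ship[1->2]=1 ship[0->1]=1 prod=2 -> [11 7 1]
Step 5: demand=4,sold=1 ship[1->2]=1 ship[0->1]=1 prod=2 -> [12 7 1]
Step 6: demand=4,sold=1 ship[1->2]=1 ship[0->1]=1 prod=2 -> [13 7 1]
Step 7: demand=4,sold=1 ship[1->2]=1 ship[0->1]=1 prod=2 -> [14 7 1]
Step 8: demand=4,sold=1 ship[1->2]=1 ship[0->1]=1 prod=2 -> [15 7 1]
Step 9: demand=4,sold=1 ship[1->2]=1 ship[0->1]=1 prod=2 -> [16 7 1]
Step 10: demand=4,sold=1 ship[1->2]=1 ship[0->1]=1 prod=2 -> [17 7 1]
Step 11: demand=4,sold=1 ship[1->2]=1 ship[0->1]=1 prod=2 -> [18 7 1]
Step 12: demand=4,sold=1 ship[1->2]=1 ship[0->1]=1 prod=2 -> [19 7 1]
First stockout at step 3

3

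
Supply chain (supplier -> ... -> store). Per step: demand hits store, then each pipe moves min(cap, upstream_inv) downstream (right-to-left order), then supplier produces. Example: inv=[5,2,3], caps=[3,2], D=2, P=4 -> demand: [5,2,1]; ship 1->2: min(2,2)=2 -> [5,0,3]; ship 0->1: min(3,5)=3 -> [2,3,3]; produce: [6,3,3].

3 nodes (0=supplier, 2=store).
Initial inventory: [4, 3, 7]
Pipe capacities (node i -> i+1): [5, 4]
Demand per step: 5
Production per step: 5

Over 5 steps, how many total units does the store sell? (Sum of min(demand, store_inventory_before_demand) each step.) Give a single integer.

Step 1: sold=5 (running total=5) -> [5 4 5]
Step 2: sold=5 (running total=10) -> [5 5 4]
Step 3: sold=4 (running total=14) -> [5 6 4]
Step 4: sold=4 (running total=18) -> [5 7 4]
Step 5: sold=4 (running total=22) -> [5 8 4]

Answer: 22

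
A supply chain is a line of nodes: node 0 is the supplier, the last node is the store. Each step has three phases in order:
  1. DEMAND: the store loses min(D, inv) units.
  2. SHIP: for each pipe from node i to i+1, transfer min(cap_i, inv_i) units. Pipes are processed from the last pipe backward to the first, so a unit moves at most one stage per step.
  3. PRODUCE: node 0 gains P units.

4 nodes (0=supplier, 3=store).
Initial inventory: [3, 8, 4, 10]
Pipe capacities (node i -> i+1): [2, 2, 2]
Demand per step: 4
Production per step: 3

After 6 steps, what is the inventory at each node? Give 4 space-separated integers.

Step 1: demand=4,sold=4 ship[2->3]=2 ship[1->2]=2 ship[0->1]=2 prod=3 -> inv=[4 8 4 8]
Step 2: demand=4,sold=4 ship[2->3]=2 ship[1->2]=2 ship[0->1]=2 prod=3 -> inv=[5 8 4 6]
Step 3: demand=4,sold=4 ship[2->3]=2 ship[1->2]=2 ship[0->1]=2 prod=3 -> inv=[6 8 4 4]
Step 4: demand=4,sold=4 ship[2->3]=2 ship[1->2]=2 ship[0->1]=2 prod=3 -> inv=[7 8 4 2]
Step 5: demand=4,sold=2 ship[2->3]=2 ship[1->2]=2 ship[0->1]=2 prod=3 -> inv=[8 8 4 2]
Step 6: demand=4,sold=2 ship[2->3]=2 ship[1->2]=2 ship[0->1]=2 prod=3 -> inv=[9 8 4 2]

9 8 4 2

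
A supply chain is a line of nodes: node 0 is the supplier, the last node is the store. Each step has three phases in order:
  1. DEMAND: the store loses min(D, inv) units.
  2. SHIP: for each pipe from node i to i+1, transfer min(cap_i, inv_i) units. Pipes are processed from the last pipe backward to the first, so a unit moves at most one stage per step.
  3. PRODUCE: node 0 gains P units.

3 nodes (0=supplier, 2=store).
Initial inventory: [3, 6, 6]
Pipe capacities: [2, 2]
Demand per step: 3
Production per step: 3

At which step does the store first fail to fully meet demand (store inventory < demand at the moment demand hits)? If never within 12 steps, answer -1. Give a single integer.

Step 1: demand=3,sold=3 ship[1->2]=2 ship[0->1]=2 prod=3 -> [4 6 5]
Step 2: demand=3,sold=3 ship[1->2]=2 ship[0->1]=2 prod=3 -> [5 6 4]
Step 3: demand=3,sold=3 ship[1->2]=2 ship[0->1]=2 prod=3 -> [6 6 3]
Step 4: demand=3,sold=3 ship[1->2]=2 ship[0->1]=2 prod=3 -> [7 6 2]
Step 5: demand=3,sold=2 ship[1->2]=2 ship[0->1]=2 prod=3 -> [8 6 2]
Step 6: demand=3,sold=2 ship[1->2]=2 ship[0->1]=2 prod=3 -> [9 6 2]
Step 7: demand=3,sold=2 ship[1->2]=2 ship[0->1]=2 prod=3 -> [10 6 2]
Step 8: demand=3,sold=2 ship[1->2]=2 ship[0->1]=2 prod=3 -> [11 6 2]
Step 9: demand=3,sold=2 ship[1->2]=2 ship[0->1]=2 prod=3 -> [12 6 2]
Step 10: demand=3,sold=2 ship[1->2]=2 ship[0->1]=2 prod=3 -> [13 6 2]
Step 11: demand=3,sold=2 ship[1->2]=2 ship[0->1]=2 prod=3 -> [14 6 2]
Step 12: demand=3,sold=2 ship[1->2]=2 ship[0->1]=2 prod=3 -> [15 6 2]
First stockout at step 5

5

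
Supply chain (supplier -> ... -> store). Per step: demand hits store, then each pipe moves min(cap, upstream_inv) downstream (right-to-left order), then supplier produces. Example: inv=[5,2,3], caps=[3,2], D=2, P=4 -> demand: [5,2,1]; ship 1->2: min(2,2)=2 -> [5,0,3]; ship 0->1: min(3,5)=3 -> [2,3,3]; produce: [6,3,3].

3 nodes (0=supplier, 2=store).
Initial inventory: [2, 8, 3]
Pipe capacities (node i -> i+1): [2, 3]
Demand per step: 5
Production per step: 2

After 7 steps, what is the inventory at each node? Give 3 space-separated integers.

Step 1: demand=5,sold=3 ship[1->2]=3 ship[0->1]=2 prod=2 -> inv=[2 7 3]
Step 2: demand=5,sold=3 ship[1->2]=3 ship[0->1]=2 prod=2 -> inv=[2 6 3]
Step 3: demand=5,sold=3 ship[1->2]=3 ship[0->1]=2 prod=2 -> inv=[2 5 3]
Step 4: demand=5,sold=3 ship[1->2]=3 ship[0->1]=2 prod=2 -> inv=[2 4 3]
Step 5: demand=5,sold=3 ship[1->2]=3 ship[0->1]=2 prod=2 -> inv=[2 3 3]
Step 6: demand=5,sold=3 ship[1->2]=3 ship[0->1]=2 prod=2 -> inv=[2 2 3]
Step 7: demand=5,sold=3 ship[1->2]=2 ship[0->1]=2 prod=2 -> inv=[2 2 2]

2 2 2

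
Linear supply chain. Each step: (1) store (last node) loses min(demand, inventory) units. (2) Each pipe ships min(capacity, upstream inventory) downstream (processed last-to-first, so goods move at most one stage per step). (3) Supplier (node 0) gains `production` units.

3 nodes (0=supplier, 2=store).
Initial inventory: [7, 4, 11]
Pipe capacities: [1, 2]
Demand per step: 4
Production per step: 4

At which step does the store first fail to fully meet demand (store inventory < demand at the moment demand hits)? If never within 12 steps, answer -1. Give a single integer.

Step 1: demand=4,sold=4 ship[1->2]=2 ship[0->1]=1 prod=4 -> [10 3 9]
Step 2: demand=4,sold=4 ship[1->2]=2 ship[0->1]=1 prod=4 -> [13 2 7]
Step 3: demand=4,sold=4 ship[1->2]=2 ship[0->1]=1 prod=4 -> [16 1 5]
Step 4: demand=4,sold=4 ship[1->2]=1 ship[0->1]=1 prod=4 -> [19 1 2]
Step 5: demand=4,sold=2 ship[1->2]=1 ship[0->1]=1 prod=4 -> [22 1 1]
Step 6: demand=4,sold=1 ship[1->2]=1 ship[0->1]=1 prod=4 -> [25 1 1]
Step 7: demand=4,sold=1 ship[1->2]=1 ship[0->1]=1 prod=4 -> [28 1 1]
Step 8: demand=4,sold=1 ship[1->2]=1 ship[0->1]=1 prod=4 -> [31 1 1]
Step 9: demand=4,sold=1 ship[1->2]=1 ship[0->1]=1 prod=4 -> [34 1 1]
Step 10: demand=4,sold=1 ship[1->2]=1 ship[0->1]=1 prod=4 -> [37 1 1]
Step 11: demand=4,sold=1 ship[1->2]=1 ship[0->1]=1 prod=4 -> [40 1 1]
Step 12: demand=4,sold=1 ship[1->2]=1 ship[0->1]=1 prod=4 -> [43 1 1]
First stockout at step 5

5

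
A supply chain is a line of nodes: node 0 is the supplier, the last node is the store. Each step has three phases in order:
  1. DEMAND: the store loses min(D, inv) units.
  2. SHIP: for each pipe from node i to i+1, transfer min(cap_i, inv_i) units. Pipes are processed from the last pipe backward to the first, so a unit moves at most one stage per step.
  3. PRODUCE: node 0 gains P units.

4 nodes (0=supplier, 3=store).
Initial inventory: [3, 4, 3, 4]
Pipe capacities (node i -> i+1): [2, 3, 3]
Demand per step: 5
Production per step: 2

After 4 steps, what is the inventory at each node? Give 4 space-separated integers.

Step 1: demand=5,sold=4 ship[2->3]=3 ship[1->2]=3 ship[0->1]=2 prod=2 -> inv=[3 3 3 3]
Step 2: demand=5,sold=3 ship[2->3]=3 ship[1->2]=3 ship[0->1]=2 prod=2 -> inv=[3 2 3 3]
Step 3: demand=5,sold=3 ship[2->3]=3 ship[1->2]=2 ship[0->1]=2 prod=2 -> inv=[3 2 2 3]
Step 4: demand=5,sold=3 ship[2->3]=2 ship[1->2]=2 ship[0->1]=2 prod=2 -> inv=[3 2 2 2]

3 2 2 2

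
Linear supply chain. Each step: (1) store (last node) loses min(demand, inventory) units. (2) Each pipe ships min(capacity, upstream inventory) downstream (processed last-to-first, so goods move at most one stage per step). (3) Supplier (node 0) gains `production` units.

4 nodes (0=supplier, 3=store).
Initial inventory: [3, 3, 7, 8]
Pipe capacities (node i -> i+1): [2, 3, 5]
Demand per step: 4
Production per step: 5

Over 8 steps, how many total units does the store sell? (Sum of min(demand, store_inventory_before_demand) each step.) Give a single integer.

Answer: 28

Derivation:
Step 1: sold=4 (running total=4) -> [6 2 5 9]
Step 2: sold=4 (running total=8) -> [9 2 2 10]
Step 3: sold=4 (running total=12) -> [12 2 2 8]
Step 4: sold=4 (running total=16) -> [15 2 2 6]
Step 5: sold=4 (running total=20) -> [18 2 2 4]
Step 6: sold=4 (running total=24) -> [21 2 2 2]
Step 7: sold=2 (running total=26) -> [24 2 2 2]
Step 8: sold=2 (running total=28) -> [27 2 2 2]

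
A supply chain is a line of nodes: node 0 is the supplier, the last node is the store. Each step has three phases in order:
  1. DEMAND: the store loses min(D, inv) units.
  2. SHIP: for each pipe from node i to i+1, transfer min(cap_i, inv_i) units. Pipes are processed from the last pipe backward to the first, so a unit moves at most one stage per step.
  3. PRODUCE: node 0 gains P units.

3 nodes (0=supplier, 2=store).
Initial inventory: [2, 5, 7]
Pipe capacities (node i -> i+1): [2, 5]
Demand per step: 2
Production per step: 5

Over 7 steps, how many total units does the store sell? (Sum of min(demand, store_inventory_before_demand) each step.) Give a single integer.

Step 1: sold=2 (running total=2) -> [5 2 10]
Step 2: sold=2 (running total=4) -> [8 2 10]
Step 3: sold=2 (running total=6) -> [11 2 10]
Step 4: sold=2 (running total=8) -> [14 2 10]
Step 5: sold=2 (running total=10) -> [17 2 10]
Step 6: sold=2 (running total=12) -> [20 2 10]
Step 7: sold=2 (running total=14) -> [23 2 10]

Answer: 14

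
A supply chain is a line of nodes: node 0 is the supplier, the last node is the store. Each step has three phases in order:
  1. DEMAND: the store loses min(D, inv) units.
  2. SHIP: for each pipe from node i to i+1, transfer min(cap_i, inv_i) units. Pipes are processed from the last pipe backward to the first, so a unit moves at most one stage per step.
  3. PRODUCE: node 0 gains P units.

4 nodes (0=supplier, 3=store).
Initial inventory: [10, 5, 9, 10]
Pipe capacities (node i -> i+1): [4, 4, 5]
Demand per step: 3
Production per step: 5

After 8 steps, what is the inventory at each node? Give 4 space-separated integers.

Step 1: demand=3,sold=3 ship[2->3]=5 ship[1->2]=4 ship[0->1]=4 prod=5 -> inv=[11 5 8 12]
Step 2: demand=3,sold=3 ship[2->3]=5 ship[1->2]=4 ship[0->1]=4 prod=5 -> inv=[12 5 7 14]
Step 3: demand=3,sold=3 ship[2->3]=5 ship[1->2]=4 ship[0->1]=4 prod=5 -> inv=[13 5 6 16]
Step 4: demand=3,sold=3 ship[2->3]=5 ship[1->2]=4 ship[0->1]=4 prod=5 -> inv=[14 5 5 18]
Step 5: demand=3,sold=3 ship[2->3]=5 ship[1->2]=4 ship[0->1]=4 prod=5 -> inv=[15 5 4 20]
Step 6: demand=3,sold=3 ship[2->3]=4 ship[1->2]=4 ship[0->1]=4 prod=5 -> inv=[16 5 4 21]
Step 7: demand=3,sold=3 ship[2->3]=4 ship[1->2]=4 ship[0->1]=4 prod=5 -> inv=[17 5 4 22]
Step 8: demand=3,sold=3 ship[2->3]=4 ship[1->2]=4 ship[0->1]=4 prod=5 -> inv=[18 5 4 23]

18 5 4 23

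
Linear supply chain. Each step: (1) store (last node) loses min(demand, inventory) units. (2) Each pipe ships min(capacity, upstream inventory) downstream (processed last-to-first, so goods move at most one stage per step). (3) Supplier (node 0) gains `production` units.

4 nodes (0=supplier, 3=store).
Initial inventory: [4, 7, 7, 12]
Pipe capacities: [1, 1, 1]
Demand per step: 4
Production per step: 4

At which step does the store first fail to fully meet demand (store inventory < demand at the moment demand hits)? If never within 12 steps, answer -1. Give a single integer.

Step 1: demand=4,sold=4 ship[2->3]=1 ship[1->2]=1 ship[0->1]=1 prod=4 -> [7 7 7 9]
Step 2: demand=4,sold=4 ship[2->3]=1 ship[1->2]=1 ship[0->1]=1 prod=4 -> [10 7 7 6]
Step 3: demand=4,sold=4 ship[2->3]=1 ship[1->2]=1 ship[0->1]=1 prod=4 -> [13 7 7 3]
Step 4: demand=4,sold=3 ship[2->3]=1 ship[1->2]=1 ship[0->1]=1 prod=4 -> [16 7 7 1]
Step 5: demand=4,sold=1 ship[2->3]=1 ship[1->2]=1 ship[0->1]=1 prod=4 -> [19 7 7 1]
Step 6: demand=4,sold=1 ship[2->3]=1 ship[1->2]=1 ship[0->1]=1 prod=4 -> [22 7 7 1]
Step 7: demand=4,sold=1 ship[2->3]=1 ship[1->2]=1 ship[0->1]=1 prod=4 -> [25 7 7 1]
Step 8: demand=4,sold=1 ship[2->3]=1 ship[1->2]=1 ship[0->1]=1 prod=4 -> [28 7 7 1]
Step 9: demand=4,sold=1 ship[2->3]=1 ship[1->2]=1 ship[0->1]=1 prod=4 -> [31 7 7 1]
Step 10: demand=4,sold=1 ship[2->3]=1 ship[1->2]=1 ship[0->1]=1 prod=4 -> [34 7 7 1]
Step 11: demand=4,sold=1 ship[2->3]=1 ship[1->2]=1 ship[0->1]=1 prod=4 -> [37 7 7 1]
Step 12: demand=4,sold=1 ship[2->3]=1 ship[1->2]=1 ship[0->1]=1 prod=4 -> [40 7 7 1]
First stockout at step 4

4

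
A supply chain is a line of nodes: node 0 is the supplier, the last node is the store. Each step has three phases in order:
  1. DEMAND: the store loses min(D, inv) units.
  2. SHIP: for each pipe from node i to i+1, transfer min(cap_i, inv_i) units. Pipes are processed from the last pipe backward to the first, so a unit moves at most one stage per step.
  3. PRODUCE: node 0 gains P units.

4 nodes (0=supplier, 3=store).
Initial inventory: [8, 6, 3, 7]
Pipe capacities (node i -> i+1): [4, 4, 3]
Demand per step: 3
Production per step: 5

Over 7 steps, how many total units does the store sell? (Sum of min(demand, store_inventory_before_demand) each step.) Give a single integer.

Step 1: sold=3 (running total=3) -> [9 6 4 7]
Step 2: sold=3 (running total=6) -> [10 6 5 7]
Step 3: sold=3 (running total=9) -> [11 6 6 7]
Step 4: sold=3 (running total=12) -> [12 6 7 7]
Step 5: sold=3 (running total=15) -> [13 6 8 7]
Step 6: sold=3 (running total=18) -> [14 6 9 7]
Step 7: sold=3 (running total=21) -> [15 6 10 7]

Answer: 21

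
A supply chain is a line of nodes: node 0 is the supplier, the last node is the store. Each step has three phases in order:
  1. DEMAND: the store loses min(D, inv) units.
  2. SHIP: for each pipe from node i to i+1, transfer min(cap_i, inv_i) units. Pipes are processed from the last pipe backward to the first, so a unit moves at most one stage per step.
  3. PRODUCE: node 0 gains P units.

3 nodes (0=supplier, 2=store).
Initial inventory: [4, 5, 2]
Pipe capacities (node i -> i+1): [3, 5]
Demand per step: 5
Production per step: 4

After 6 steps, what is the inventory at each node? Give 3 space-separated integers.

Step 1: demand=5,sold=2 ship[1->2]=5 ship[0->1]=3 prod=4 -> inv=[5 3 5]
Step 2: demand=5,sold=5 ship[1->2]=3 ship[0->1]=3 prod=4 -> inv=[6 3 3]
Step 3: demand=5,sold=3 ship[1->2]=3 ship[0->1]=3 prod=4 -> inv=[7 3 3]
Step 4: demand=5,sold=3 ship[1->2]=3 ship[0->1]=3 prod=4 -> inv=[8 3 3]
Step 5: demand=5,sold=3 ship[1->2]=3 ship[0->1]=3 prod=4 -> inv=[9 3 3]
Step 6: demand=5,sold=3 ship[1->2]=3 ship[0->1]=3 prod=4 -> inv=[10 3 3]

10 3 3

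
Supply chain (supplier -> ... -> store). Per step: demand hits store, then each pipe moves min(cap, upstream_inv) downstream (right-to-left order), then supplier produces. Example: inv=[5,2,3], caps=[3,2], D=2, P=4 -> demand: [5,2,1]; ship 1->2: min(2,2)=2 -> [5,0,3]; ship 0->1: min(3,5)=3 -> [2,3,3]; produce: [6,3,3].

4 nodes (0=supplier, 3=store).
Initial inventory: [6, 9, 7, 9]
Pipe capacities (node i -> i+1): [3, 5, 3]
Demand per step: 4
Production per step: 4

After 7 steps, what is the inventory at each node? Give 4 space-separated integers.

Step 1: demand=4,sold=4 ship[2->3]=3 ship[1->2]=5 ship[0->1]=3 prod=4 -> inv=[7 7 9 8]
Step 2: demand=4,sold=4 ship[2->3]=3 ship[1->2]=5 ship[0->1]=3 prod=4 -> inv=[8 5 11 7]
Step 3: demand=4,sold=4 ship[2->3]=3 ship[1->2]=5 ship[0->1]=3 prod=4 -> inv=[9 3 13 6]
Step 4: demand=4,sold=4 ship[2->3]=3 ship[1->2]=3 ship[0->1]=3 prod=4 -> inv=[10 3 13 5]
Step 5: demand=4,sold=4 ship[2->3]=3 ship[1->2]=3 ship[0->1]=3 prod=4 -> inv=[11 3 13 4]
Step 6: demand=4,sold=4 ship[2->3]=3 ship[1->2]=3 ship[0->1]=3 prod=4 -> inv=[12 3 13 3]
Step 7: demand=4,sold=3 ship[2->3]=3 ship[1->2]=3 ship[0->1]=3 prod=4 -> inv=[13 3 13 3]

13 3 13 3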